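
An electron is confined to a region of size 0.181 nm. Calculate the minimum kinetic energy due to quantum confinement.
290.741 meV

Using the uncertainty principle:

1. Position uncertainty: Δx ≈ 1.810e-10 m
2. Minimum momentum uncertainty: Δp = ℏ/(2Δx) = 2.913e-25 kg·m/s
3. Minimum kinetic energy:
   KE = (Δp)²/(2m) = (2.913e-25)²/(2 × 9.109e-31 kg)
   KE = 4.658e-20 J = 290.741 meV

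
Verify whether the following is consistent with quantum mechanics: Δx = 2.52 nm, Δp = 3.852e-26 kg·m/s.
Yes, it satisfies the uncertainty principle.

Calculate the product ΔxΔp:
ΔxΔp = (2.520e-09 m) × (3.852e-26 kg·m/s)
ΔxΔp = 9.707e-35 J·s

Compare to the minimum allowed value ℏ/2:
ℏ/2 = 5.273e-35 J·s

Since ΔxΔp = 9.707e-35 J·s ≥ 5.273e-35 J·s = ℏ/2,
the measurement satisfies the uncertainty principle.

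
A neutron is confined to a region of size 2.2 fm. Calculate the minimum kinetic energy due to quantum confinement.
1.070 MeV

Using the uncertainty principle:

1. Position uncertainty: Δx ≈ 2.200e-15 m
2. Minimum momentum uncertainty: Δp = ℏ/(2Δx) = 2.397e-20 kg·m/s
3. Minimum kinetic energy:
   KE = (Δp)²/(2m) = (2.397e-20)²/(2 × 1.675e-27 kg)
   KE = 1.715e-13 J = 1.070 MeV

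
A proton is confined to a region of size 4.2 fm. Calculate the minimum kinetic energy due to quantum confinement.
294.073 keV

Using the uncertainty principle:

1. Position uncertainty: Δx ≈ 4.200e-15 m
2. Minimum momentum uncertainty: Δp = ℏ/(2Δx) = 1.255e-20 kg·m/s
3. Minimum kinetic energy:
   KE = (Δp)²/(2m) = (1.255e-20)²/(2 × 1.673e-27 kg)
   KE = 4.712e-14 J = 294.073 keV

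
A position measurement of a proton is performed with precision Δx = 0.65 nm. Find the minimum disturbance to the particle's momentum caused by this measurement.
8.112 × 10^-26 kg·m/s

The uncertainty principle implies that measuring position disturbs momentum:
ΔxΔp ≥ ℏ/2

When we measure position with precision Δx, we necessarily introduce a momentum uncertainty:
Δp ≥ ℏ/(2Δx)
Δp_min = (1.055e-34 J·s) / (2 × 6.500e-10 m)
Δp_min = 8.112e-26 kg·m/s

The more precisely we measure position, the greater the momentum disturbance.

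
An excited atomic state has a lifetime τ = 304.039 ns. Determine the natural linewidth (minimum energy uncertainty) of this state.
1.082 neV

Using the energy-time uncertainty principle:
ΔEΔt ≥ ℏ/2

The lifetime τ represents the time uncertainty Δt.
The natural linewidth (minimum energy uncertainty) is:

ΔE = ℏ/(2τ)
ΔE = (1.055e-34 J·s) / (2 × 3.040e-07 s)
ΔE = 1.734e-28 J = 1.082 neV

This natural linewidth limits the precision of spectroscopic measurements.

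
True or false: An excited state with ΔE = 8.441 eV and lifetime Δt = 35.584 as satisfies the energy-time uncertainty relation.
No, it violates the uncertainty relation.

Calculate the product ΔEΔt:
ΔE = 8.441 eV = 1.352e-18 J
ΔEΔt = (1.352e-18 J) × (3.558e-17 s)
ΔEΔt = 4.812e-35 J·s

Compare to the minimum allowed value ℏ/2:
ℏ/2 = 5.273e-35 J·s

Since ΔEΔt = 4.812e-35 J·s < 5.273e-35 J·s = ℏ/2,
this violates the uncertainty relation.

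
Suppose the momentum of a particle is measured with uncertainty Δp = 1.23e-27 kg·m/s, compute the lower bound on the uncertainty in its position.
42.869 nm

Using the Heisenberg uncertainty principle:
ΔxΔp ≥ ℏ/2

The minimum uncertainty in position is:
Δx_min = ℏ/(2Δp)
Δx_min = (1.055e-34 J·s) / (2 × 1.230e-27 kg·m/s)
Δx_min = 4.287e-08 m = 42.869 nm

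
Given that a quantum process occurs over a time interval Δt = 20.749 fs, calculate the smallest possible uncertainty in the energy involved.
15.861 meV

Using the energy-time uncertainty principle:
ΔEΔt ≥ ℏ/2

The minimum uncertainty in energy is:
ΔE_min = ℏ/(2Δt)
ΔE_min = (1.055e-34 J·s) / (2 × 2.075e-14 s)
ΔE_min = 2.541e-21 J = 15.861 meV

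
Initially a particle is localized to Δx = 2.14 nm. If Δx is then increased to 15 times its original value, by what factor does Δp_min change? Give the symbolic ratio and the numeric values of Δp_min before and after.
Original Δp_min = 2.464 × 10^-26 kg·m/s; new Δp'_min = 1.643 × 10^-27 kg·m/s; ratio Δp'_min/Δp_min = 1/15.

From the uncertainty principle ΔxΔp ≥ ℏ/2, the minimum momentum uncertainty is Δp_min = ℏ/(2Δx).

Original (Δx = 2.14 nm = 2.140e-09 m):
Δp_min = (1.055e-34 J·s)/(2 × 2.140e-09 m) = 2.464e-26 kg·m/s

When Δx → 15Δx:
Δp'_min = ℏ/(2 × 15Δx) = (1/15) × ℏ/(2Δx) = (1/15) × Δp_min
Δp'_min = 1/15 × 2.464e-26 kg·m/s = 1.643e-27 kg·m/s

Since Δp_min ∝ 1/Δx, when Δx is increased to 15 times its original value, Δp_min decreases to 1/15 of its original value.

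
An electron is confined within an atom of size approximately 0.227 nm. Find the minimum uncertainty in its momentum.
2.323 × 10^-25 kg·m/s

Using the Heisenberg uncertainty principle:
ΔxΔp ≥ ℏ/2

With Δx ≈ L = 2.270e-10 m (the confinement size):
Δp_min = ℏ/(2Δx)
Δp_min = (1.055e-34 J·s) / (2 × 2.270e-10 m)
Δp_min = 2.323e-25 kg·m/s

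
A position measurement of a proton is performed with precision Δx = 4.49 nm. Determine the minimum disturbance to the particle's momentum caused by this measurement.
1.174 × 10^-26 kg·m/s

The uncertainty principle implies that measuring position disturbs momentum:
ΔxΔp ≥ ℏ/2

When we measure position with precision Δx, we necessarily introduce a momentum uncertainty:
Δp ≥ ℏ/(2Δx)
Δp_min = (1.055e-34 J·s) / (2 × 4.490e-09 m)
Δp_min = 1.174e-26 kg·m/s

The more precisely we measure position, the greater the momentum disturbance.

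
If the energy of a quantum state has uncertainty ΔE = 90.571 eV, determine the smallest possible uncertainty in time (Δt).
3.634 as

Using the energy-time uncertainty principle:
ΔEΔt ≥ ℏ/2

The minimum uncertainty in time is:
Δt_min = ℏ/(2ΔE)
Δt_min = (1.055e-34 J·s) / (2 × 1.451e-17 J)
Δt_min = 3.634e-18 s = 3.634 as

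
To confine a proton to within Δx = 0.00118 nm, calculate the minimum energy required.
3.726 eV

Localizing a particle requires giving it sufficient momentum uncertainty:

1. From uncertainty principle: Δp ≥ ℏ/(2Δx)
   Δp_min = (1.055e-34 J·s) / (2 × 1.180e-12 m)
   Δp_min = 4.469e-23 kg·m/s

2. This momentum uncertainty corresponds to kinetic energy:
   KE ≈ (Δp)²/(2m) = (4.469e-23)²/(2 × 1.673e-27 kg)
   KE = 5.969e-19 J = 3.726 eV

Tighter localization requires more energy.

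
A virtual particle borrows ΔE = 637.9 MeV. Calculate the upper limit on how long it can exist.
5.159 × 10^-25 s

Using the energy-time uncertainty principle:
ΔEΔt ≥ ℏ/2

For a virtual particle borrowing energy ΔE, the maximum lifetime is:
Δt_max = ℏ/(2ΔE)

Converting energy:
ΔE = 637.9 MeV = 1.022e-10 J

Δt_max = (1.055e-34 J·s) / (2 × 1.022e-10 J)
Δt_max = 5.159e-25 s = 5.159 × 10^-25 s

Virtual particles with higher borrowed energy exist for shorter times.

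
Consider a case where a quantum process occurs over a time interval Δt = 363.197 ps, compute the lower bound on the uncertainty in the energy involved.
906.136 neV

Using the energy-time uncertainty principle:
ΔEΔt ≥ ℏ/2

The minimum uncertainty in energy is:
ΔE_min = ℏ/(2Δt)
ΔE_min = (1.055e-34 J·s) / (2 × 3.632e-10 s)
ΔE_min = 1.452e-25 J = 906.136 neV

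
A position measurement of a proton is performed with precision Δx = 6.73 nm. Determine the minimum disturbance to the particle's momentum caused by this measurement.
7.835 × 10^-27 kg·m/s

The uncertainty principle implies that measuring position disturbs momentum:
ΔxΔp ≥ ℏ/2

When we measure position with precision Δx, we necessarily introduce a momentum uncertainty:
Δp ≥ ℏ/(2Δx)
Δp_min = (1.055e-34 J·s) / (2 × 6.730e-09 m)
Δp_min = 7.835e-27 kg·m/s

The more precisely we measure position, the greater the momentum disturbance.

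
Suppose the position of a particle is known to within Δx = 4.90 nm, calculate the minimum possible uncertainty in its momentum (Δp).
1.076 × 10^-26 kg·m/s

Using the Heisenberg uncertainty principle:
ΔxΔp ≥ ℏ/2

The minimum uncertainty in momentum is:
Δp_min = ℏ/(2Δx)
Δp_min = (1.055e-34 J·s) / (2 × 4.900e-09 m)
Δp_min = 1.076e-26 kg·m/s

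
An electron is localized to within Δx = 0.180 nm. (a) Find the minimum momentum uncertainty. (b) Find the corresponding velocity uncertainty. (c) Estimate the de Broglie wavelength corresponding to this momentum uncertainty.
(a) Δp_min = 2.929 × 10^-25 kg·m/s
(b) Δv_min = 321.577 km/s
(c) λ_dB = 2.262 nm

Step-by-step:

(a) From the uncertainty principle:
Δp_min = ℏ/(2Δx) = (1.055e-34 J·s)/(2 × 1.800e-10 m) = 2.929e-25 kg·m/s

(b) The velocity uncertainty:
Δv = Δp/m = (2.929e-25 kg·m/s)/(9.109e-31 kg) = 3.216e+05 m/s = 321.577 km/s

(c) The de Broglie wavelength for this momentum:
λ = h/p = (6.626e-34 J·s)/(2.929e-25 kg·m/s) = 2.262e-09 m = 2.262 nm

Note: The de Broglie wavelength is comparable to the localization size, as expected from wave-particle duality.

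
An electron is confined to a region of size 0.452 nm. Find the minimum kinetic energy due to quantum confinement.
46.621 meV

Using the uncertainty principle:

1. Position uncertainty: Δx ≈ 4.520e-10 m
2. Minimum momentum uncertainty: Δp = ℏ/(2Δx) = 1.167e-25 kg·m/s
3. Minimum kinetic energy:
   KE = (Δp)²/(2m) = (1.167e-25)²/(2 × 9.109e-31 kg)
   KE = 7.470e-21 J = 46.621 meV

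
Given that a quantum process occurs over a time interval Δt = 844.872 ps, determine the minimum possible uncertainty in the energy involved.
389.534 neV

Using the energy-time uncertainty principle:
ΔEΔt ≥ ℏ/2

The minimum uncertainty in energy is:
ΔE_min = ℏ/(2Δt)
ΔE_min = (1.055e-34 J·s) / (2 × 8.449e-10 s)
ΔE_min = 6.241e-26 J = 389.534 neV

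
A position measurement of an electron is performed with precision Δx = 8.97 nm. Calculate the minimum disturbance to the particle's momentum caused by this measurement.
5.878 × 10^-27 kg·m/s

The uncertainty principle implies that measuring position disturbs momentum:
ΔxΔp ≥ ℏ/2

When we measure position with precision Δx, we necessarily introduce a momentum uncertainty:
Δp ≥ ℏ/(2Δx)
Δp_min = (1.055e-34 J·s) / (2 × 8.970e-09 m)
Δp_min = 5.878e-27 kg·m/s

The more precisely we measure position, the greater the momentum disturbance.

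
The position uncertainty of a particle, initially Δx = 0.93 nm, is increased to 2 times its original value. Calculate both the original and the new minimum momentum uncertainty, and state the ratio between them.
Original Δp_min = 5.670 × 10^-26 kg·m/s; new Δp'_min = 2.835 × 10^-26 kg·m/s; ratio Δp'_min/Δp_min = 1/2.

From the uncertainty principle ΔxΔp ≥ ℏ/2, the minimum momentum uncertainty is Δp_min = ℏ/(2Δx).

Original (Δx = 0.93 nm = 9.300e-10 m):
Δp_min = (1.055e-34 J·s)/(2 × 9.300e-10 m) = 5.670e-26 kg·m/s

When Δx → 2Δx:
Δp'_min = ℏ/(2 × 2Δx) = (1/2) × ℏ/(2Δx) = (1/2) × Δp_min
Δp'_min = 1/2 × 5.670e-26 kg·m/s = 2.835e-26 kg·m/s

Since Δp_min ∝ 1/Δx, when Δx is increased to 2 times its original value, Δp_min decreases to 1/2 of its original value.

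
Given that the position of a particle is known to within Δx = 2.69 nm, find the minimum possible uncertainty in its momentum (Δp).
1.960 × 10^-26 kg·m/s

Using the Heisenberg uncertainty principle:
ΔxΔp ≥ ℏ/2

The minimum uncertainty in momentum is:
Δp_min = ℏ/(2Δx)
Δp_min = (1.055e-34 J·s) / (2 × 2.690e-09 m)
Δp_min = 1.960e-26 kg·m/s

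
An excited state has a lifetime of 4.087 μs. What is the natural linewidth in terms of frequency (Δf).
19.471 kHz

Using the energy-time uncertainty principle and E = hf:
ΔEΔt ≥ ℏ/2
hΔf·Δt ≥ ℏ/2

The minimum frequency uncertainty is:
Δf = ℏ/(2hτ) = 1/(4πτ)
Δf = 1/(4π × 4.087e-06 s)
Δf = 1.947e+04 Hz = 19.471 kHz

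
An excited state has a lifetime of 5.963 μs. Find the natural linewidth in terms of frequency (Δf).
13.345 kHz

Using the energy-time uncertainty principle and E = hf:
ΔEΔt ≥ ℏ/2
hΔf·Δt ≥ ℏ/2

The minimum frequency uncertainty is:
Δf = ℏ/(2hτ) = 1/(4πτ)
Δf = 1/(4π × 5.963e-06 s)
Δf = 1.335e+04 Hz = 13.345 kHz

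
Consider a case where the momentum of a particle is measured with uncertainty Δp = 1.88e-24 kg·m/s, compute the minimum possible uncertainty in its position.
28.047 pm

Using the Heisenberg uncertainty principle:
ΔxΔp ≥ ℏ/2

The minimum uncertainty in position is:
Δx_min = ℏ/(2Δp)
Δx_min = (1.055e-34 J·s) / (2 × 1.880e-24 kg·m/s)
Δx_min = 2.805e-11 m = 28.047 pm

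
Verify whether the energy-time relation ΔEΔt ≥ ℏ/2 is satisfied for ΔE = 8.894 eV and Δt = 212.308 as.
Yes, it satisfies the uncertainty relation.

Calculate the product ΔEΔt:
ΔE = 8.894 eV = 1.425e-18 J
ΔEΔt = (1.425e-18 J) × (2.123e-16 s)
ΔEΔt = 3.025e-34 J·s

Compare to the minimum allowed value ℏ/2:
ℏ/2 = 5.273e-35 J·s

Since ΔEΔt = 3.025e-34 J·s ≥ 5.273e-35 J·s = ℏ/2,
this satisfies the uncertainty relation.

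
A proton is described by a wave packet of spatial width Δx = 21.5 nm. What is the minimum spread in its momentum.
2.452 × 10^-27 kg·m/s

For a wave packet, the spatial width Δx and momentum spread Δp are related by the uncertainty principle:
ΔxΔp ≥ ℏ/2

The minimum momentum spread is:
Δp_min = ℏ/(2Δx)
Δp_min = (1.055e-34 J·s) / (2 × 2.150e-08 m)
Δp_min = 2.452e-27 kg·m/s

A wave packet cannot have both a well-defined position and well-defined momentum.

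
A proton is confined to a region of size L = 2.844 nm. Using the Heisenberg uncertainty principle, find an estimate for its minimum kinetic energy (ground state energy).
641.350 neV

Using the uncertainty principle to estimate ground state energy:

1. The position uncertainty is approximately the confinement size:
   Δx ≈ L = 2.844e-09 m

2. From ΔxΔp ≥ ℏ/2, the minimum momentum uncertainty is:
   Δp ≈ ℏ/(2L) = 1.854e-26 kg·m/s

3. The kinetic energy is approximately:
   KE ≈ (Δp)²/(2m) = (1.854e-26)²/(2 × 1.673e-27 kg)
   KE ≈ 1.028e-25 J = 641.350 neV

This is an order-of-magnitude estimate of the ground state energy.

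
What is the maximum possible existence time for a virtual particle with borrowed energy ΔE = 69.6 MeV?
4.729 ys

Using the energy-time uncertainty principle:
ΔEΔt ≥ ℏ/2

For a virtual particle borrowing energy ΔE, the maximum lifetime is:
Δt_max = ℏ/(2ΔE)

Converting energy:
ΔE = 69.6 MeV = 1.115e-11 J

Δt_max = (1.055e-34 J·s) / (2 × 1.115e-11 J)
Δt_max = 4.729e-24 s = 4.729 ys

Virtual particles with higher borrowed energy exist for shorter times.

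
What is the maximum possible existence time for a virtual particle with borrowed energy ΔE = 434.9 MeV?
7.567 × 10^-25 s

Using the energy-time uncertainty principle:
ΔEΔt ≥ ℏ/2

For a virtual particle borrowing energy ΔE, the maximum lifetime is:
Δt_max = ℏ/(2ΔE)

Converting energy:
ΔE = 434.9 MeV = 6.968e-11 J

Δt_max = (1.055e-34 J·s) / (2 × 6.968e-11 J)
Δt_max = 7.567e-25 s = 7.567 × 10^-25 s

Virtual particles with higher borrowed energy exist for shorter times.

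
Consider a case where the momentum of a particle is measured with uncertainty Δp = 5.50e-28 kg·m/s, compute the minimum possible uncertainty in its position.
95.870 nm

Using the Heisenberg uncertainty principle:
ΔxΔp ≥ ℏ/2

The minimum uncertainty in position is:
Δx_min = ℏ/(2Δp)
Δx_min = (1.055e-34 J·s) / (2 × 5.500e-28 kg·m/s)
Δx_min = 9.587e-08 m = 95.870 nm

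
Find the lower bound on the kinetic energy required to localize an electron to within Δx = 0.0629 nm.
2.407 eV

Localizing a particle requires giving it sufficient momentum uncertainty:

1. From uncertainty principle: Δp ≥ ℏ/(2Δx)
   Δp_min = (1.055e-34 J·s) / (2 × 6.290e-11 m)
   Δp_min = 8.383e-25 kg·m/s

2. This momentum uncertainty corresponds to kinetic energy:
   KE ≈ (Δp)²/(2m) = (8.383e-25)²/(2 × 9.109e-31 kg)
   KE = 3.857e-19 J = 2.407 eV

Tighter localization requires more energy.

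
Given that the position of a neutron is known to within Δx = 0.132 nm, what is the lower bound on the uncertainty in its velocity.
238.493 m/s

Using the Heisenberg uncertainty principle and Δp = mΔv:
ΔxΔp ≥ ℏ/2
Δx(mΔv) ≥ ℏ/2

The minimum uncertainty in velocity is:
Δv_min = ℏ/(2mΔx)
Δv_min = (1.055e-34 J·s) / (2 × 1.675e-27 kg × 1.320e-10 m)
Δv_min = 2.385e+02 m/s = 238.493 m/s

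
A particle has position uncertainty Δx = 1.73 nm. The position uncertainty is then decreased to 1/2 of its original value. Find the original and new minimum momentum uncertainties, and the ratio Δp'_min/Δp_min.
Original Δp_min = 3.048 × 10^-26 kg·m/s; new Δp'_min = 6.096 × 10^-26 kg·m/s; ratio Δp'_min/Δp_min = 2.

From the uncertainty principle ΔxΔp ≥ ℏ/2, the minimum momentum uncertainty is Δp_min = ℏ/(2Δx).

Original (Δx = 1.73 nm = 1.730e-09 m):
Δp_min = (1.055e-34 J·s)/(2 × 1.730e-09 m) = 3.048e-26 kg·m/s

When Δx → (1/2)Δx:
Δp'_min = ℏ/(2 × (1/2)Δx) = 2 × ℏ/(2Δx) = 2 × Δp_min
Δp'_min = 2 × 3.048e-26 kg·m/s = 6.096e-26 kg·m/s

Since Δp_min ∝ 1/Δx, when Δx is decreased to 1/2 of its original value, Δp_min increases to 2 times its original value.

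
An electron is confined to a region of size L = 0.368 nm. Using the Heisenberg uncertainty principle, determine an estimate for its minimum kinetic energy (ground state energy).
70.334 meV

Using the uncertainty principle to estimate ground state energy:

1. The position uncertainty is approximately the confinement size:
   Δx ≈ L = 3.680e-10 m

2. From ΔxΔp ≥ ℏ/2, the minimum momentum uncertainty is:
   Δp ≈ ℏ/(2L) = 1.433e-25 kg·m/s

3. The kinetic energy is approximately:
   KE ≈ (Δp)²/(2m) = (1.433e-25)²/(2 × 9.109e-31 kg)
   KE ≈ 1.127e-20 J = 70.334 meV

This is an order-of-magnitude estimate of the ground state energy.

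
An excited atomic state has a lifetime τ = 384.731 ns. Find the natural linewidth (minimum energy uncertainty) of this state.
855.418 peV

Using the energy-time uncertainty principle:
ΔEΔt ≥ ℏ/2

The lifetime τ represents the time uncertainty Δt.
The natural linewidth (minimum energy uncertainty) is:

ΔE = ℏ/(2τ)
ΔE = (1.055e-34 J·s) / (2 × 3.847e-07 s)
ΔE = 1.371e-28 J = 855.418 peV

This natural linewidth limits the precision of spectroscopic measurements.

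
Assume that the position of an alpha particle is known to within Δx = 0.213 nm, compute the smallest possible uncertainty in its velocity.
37.256 m/s

Using the Heisenberg uncertainty principle and Δp = mΔv:
ΔxΔp ≥ ℏ/2
Δx(mΔv) ≥ ℏ/2

The minimum uncertainty in velocity is:
Δv_min = ℏ/(2mΔx)
Δv_min = (1.055e-34 J·s) / (2 × 6.645e-27 kg × 2.130e-10 m)
Δv_min = 3.726e+01 m/s = 37.256 m/s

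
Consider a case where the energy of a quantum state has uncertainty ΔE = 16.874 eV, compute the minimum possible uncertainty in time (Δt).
19.504 as

Using the energy-time uncertainty principle:
ΔEΔt ≥ ℏ/2

The minimum uncertainty in time is:
Δt_min = ℏ/(2ΔE)
Δt_min = (1.055e-34 J·s) / (2 × 2.704e-18 J)
Δt_min = 1.950e-17 s = 19.504 as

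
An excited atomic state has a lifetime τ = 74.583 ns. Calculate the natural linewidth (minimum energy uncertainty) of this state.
4.413 neV

Using the energy-time uncertainty principle:
ΔEΔt ≥ ℏ/2

The lifetime τ represents the time uncertainty Δt.
The natural linewidth (minimum energy uncertainty) is:

ΔE = ℏ/(2τ)
ΔE = (1.055e-34 J·s) / (2 × 7.458e-08 s)
ΔE = 7.070e-28 J = 4.413 neV

This natural linewidth limits the precision of spectroscopic measurements.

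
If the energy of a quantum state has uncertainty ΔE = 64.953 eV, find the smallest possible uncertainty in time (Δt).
5.067 as

Using the energy-time uncertainty principle:
ΔEΔt ≥ ℏ/2

The minimum uncertainty in time is:
Δt_min = ℏ/(2ΔE)
Δt_min = (1.055e-34 J·s) / (2 × 1.041e-17 J)
Δt_min = 5.067e-18 s = 5.067 as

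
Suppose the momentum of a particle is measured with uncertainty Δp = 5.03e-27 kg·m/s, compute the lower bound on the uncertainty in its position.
10.483 nm

Using the Heisenberg uncertainty principle:
ΔxΔp ≥ ℏ/2

The minimum uncertainty in position is:
Δx_min = ℏ/(2Δp)
Δx_min = (1.055e-34 J·s) / (2 × 5.030e-27 kg·m/s)
Δx_min = 1.048e-08 m = 10.483 nm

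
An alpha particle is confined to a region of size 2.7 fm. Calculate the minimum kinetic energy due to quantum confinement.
179.123 keV

Using the uncertainty principle:

1. Position uncertainty: Δx ≈ 2.700e-15 m
2. Minimum momentum uncertainty: Δp = ℏ/(2Δx) = 1.953e-20 kg·m/s
3. Minimum kinetic energy:
   KE = (Δp)²/(2m) = (1.953e-20)²/(2 × 6.645e-27 kg)
   KE = 2.870e-14 J = 179.123 keV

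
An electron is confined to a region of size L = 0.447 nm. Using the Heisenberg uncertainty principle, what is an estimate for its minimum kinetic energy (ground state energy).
47.670 meV

Using the uncertainty principle to estimate ground state energy:

1. The position uncertainty is approximately the confinement size:
   Δx ≈ L = 4.470e-10 m

2. From ΔxΔp ≥ ℏ/2, the minimum momentum uncertainty is:
   Δp ≈ ℏ/(2L) = 1.180e-25 kg·m/s

3. The kinetic energy is approximately:
   KE ≈ (Δp)²/(2m) = (1.180e-25)²/(2 × 9.109e-31 kg)
   KE ≈ 7.638e-21 J = 47.670 meV

This is an order-of-magnitude estimate of the ground state energy.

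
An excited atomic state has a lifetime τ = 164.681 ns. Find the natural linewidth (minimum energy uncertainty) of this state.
1.998 neV

Using the energy-time uncertainty principle:
ΔEΔt ≥ ℏ/2

The lifetime τ represents the time uncertainty Δt.
The natural linewidth (minimum energy uncertainty) is:

ΔE = ℏ/(2τ)
ΔE = (1.055e-34 J·s) / (2 × 1.647e-07 s)
ΔE = 3.202e-28 J = 1.998 neV

This natural linewidth limits the precision of spectroscopic measurements.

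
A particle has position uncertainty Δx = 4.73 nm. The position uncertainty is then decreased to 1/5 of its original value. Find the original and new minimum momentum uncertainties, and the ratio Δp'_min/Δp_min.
Original Δp_min = 1.115 × 10^-26 kg·m/s; new Δp'_min = 5.574 × 10^-26 kg·m/s; ratio Δp'_min/Δp_min = 5.

From the uncertainty principle ΔxΔp ≥ ℏ/2, the minimum momentum uncertainty is Δp_min = ℏ/(2Δx).

Original (Δx = 4.73 nm = 4.730e-09 m):
Δp_min = (1.055e-34 J·s)/(2 × 4.730e-09 m) = 1.115e-26 kg·m/s

When Δx → (1/5)Δx:
Δp'_min = ℏ/(2 × (1/5)Δx) = 5 × ℏ/(2Δx) = 5 × Δp_min
Δp'_min = 5 × 1.115e-26 kg·m/s = 5.574e-26 kg·m/s

Since Δp_min ∝ 1/Δx, when Δx is decreased to 1/5 of its original value, Δp_min increases to 5 times its original value.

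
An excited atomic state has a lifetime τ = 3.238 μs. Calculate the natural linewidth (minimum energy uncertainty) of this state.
101.639 peV

Using the energy-time uncertainty principle:
ΔEΔt ≥ ℏ/2

The lifetime τ represents the time uncertainty Δt.
The natural linewidth (minimum energy uncertainty) is:

ΔE = ℏ/(2τ)
ΔE = (1.055e-34 J·s) / (2 × 3.238e-06 s)
ΔE = 1.628e-29 J = 101.639 peV

This natural linewidth limits the precision of spectroscopic measurements.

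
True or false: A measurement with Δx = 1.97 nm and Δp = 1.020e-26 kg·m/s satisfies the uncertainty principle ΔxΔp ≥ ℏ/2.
No, it violates the uncertainty principle (impossible measurement).

Calculate the product ΔxΔp:
ΔxΔp = (1.970e-09 m) × (1.020e-26 kg·m/s)
ΔxΔp = 2.009e-35 J·s

Compare to the minimum allowed value ℏ/2:
ℏ/2 = 5.273e-35 J·s

Since ΔxΔp = 2.009e-35 J·s < 5.273e-35 J·s = ℏ/2,
the measurement violates the uncertainty principle.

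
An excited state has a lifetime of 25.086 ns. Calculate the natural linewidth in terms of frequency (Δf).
3.172 MHz

Using the energy-time uncertainty principle and E = hf:
ΔEΔt ≥ ℏ/2
hΔf·Δt ≥ ℏ/2

The minimum frequency uncertainty is:
Δf = ℏ/(2hτ) = 1/(4πτ)
Δf = 1/(4π × 2.509e-08 s)
Δf = 3.172e+06 Hz = 3.172 MHz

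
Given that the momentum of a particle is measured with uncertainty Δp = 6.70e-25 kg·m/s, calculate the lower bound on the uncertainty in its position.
78.699 pm

Using the Heisenberg uncertainty principle:
ΔxΔp ≥ ℏ/2

The minimum uncertainty in position is:
Δx_min = ℏ/(2Δp)
Δx_min = (1.055e-34 J·s) / (2 × 6.700e-25 kg·m/s)
Δx_min = 7.870e-11 m = 78.699 pm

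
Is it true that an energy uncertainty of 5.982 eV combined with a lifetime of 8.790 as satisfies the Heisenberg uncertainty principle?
No, it violates the uncertainty relation.

Calculate the product ΔEΔt:
ΔE = 5.982 eV = 9.584e-19 J
ΔEΔt = (9.584e-19 J) × (8.790e-18 s)
ΔEΔt = 8.425e-36 J·s

Compare to the minimum allowed value ℏ/2:
ℏ/2 = 5.273e-35 J·s

Since ΔEΔt = 8.425e-36 J·s < 5.273e-35 J·s = ℏ/2,
this violates the uncertainty relation.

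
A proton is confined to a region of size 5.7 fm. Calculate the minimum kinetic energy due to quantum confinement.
159.663 keV

Using the uncertainty principle:

1. Position uncertainty: Δx ≈ 5.700e-15 m
2. Minimum momentum uncertainty: Δp = ℏ/(2Δx) = 9.251e-21 kg·m/s
3. Minimum kinetic energy:
   KE = (Δp)²/(2m) = (9.251e-21)²/(2 × 1.673e-27 kg)
   KE = 2.558e-14 J = 159.663 keV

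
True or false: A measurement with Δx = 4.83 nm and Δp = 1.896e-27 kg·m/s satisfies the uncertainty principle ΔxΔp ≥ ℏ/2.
No, it violates the uncertainty principle (impossible measurement).

Calculate the product ΔxΔp:
ΔxΔp = (4.830e-09 m) × (1.896e-27 kg·m/s)
ΔxΔp = 9.158e-36 J·s

Compare to the minimum allowed value ℏ/2:
ℏ/2 = 5.273e-35 J·s

Since ΔxΔp = 9.158e-36 J·s < 5.273e-35 J·s = ℏ/2,
the measurement violates the uncertainty principle.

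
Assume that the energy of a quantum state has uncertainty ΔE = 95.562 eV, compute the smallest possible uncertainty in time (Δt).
3.444 as

Using the energy-time uncertainty principle:
ΔEΔt ≥ ℏ/2

The minimum uncertainty in time is:
Δt_min = ℏ/(2ΔE)
Δt_min = (1.055e-34 J·s) / (2 × 1.531e-17 J)
Δt_min = 3.444e-18 s = 3.444 as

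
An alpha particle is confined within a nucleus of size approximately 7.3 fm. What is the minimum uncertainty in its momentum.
7.223 × 10^-21 kg·m/s

Using the Heisenberg uncertainty principle:
ΔxΔp ≥ ℏ/2

With Δx ≈ L = 7.300e-15 m (the confinement size):
Δp_min = ℏ/(2Δx)
Δp_min = (1.055e-34 J·s) / (2 × 7.300e-15 m)
Δp_min = 7.223e-21 kg·m/s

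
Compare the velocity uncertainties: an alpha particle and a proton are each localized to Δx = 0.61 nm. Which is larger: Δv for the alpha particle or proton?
The proton has the larger minimum velocity uncertainty, by a ratio of 4.0.

For both particles, Δp_min = ℏ/(2Δx) = 8.644e-26 kg·m/s (same for both).

The velocity uncertainty is Δv = Δp/m:
- alpha particle: Δv = 8.644e-26 / 6.645e-27 = 1.301e+01 m/s = 13.009 m/s
- proton: Δv = 8.644e-26 / 1.673e-27 = 5.168e+01 m/s = 51.680 m/s

Ratio: 5.168e+01 / 1.301e+01 = 4.0

The lighter particle has larger velocity uncertainty because Δv ∝ 1/m.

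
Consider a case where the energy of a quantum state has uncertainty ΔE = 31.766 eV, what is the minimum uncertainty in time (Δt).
10.360 as

Using the energy-time uncertainty principle:
ΔEΔt ≥ ℏ/2

The minimum uncertainty in time is:
Δt_min = ℏ/(2ΔE)
Δt_min = (1.055e-34 J·s) / (2 × 5.089e-18 J)
Δt_min = 1.036e-17 s = 10.360 as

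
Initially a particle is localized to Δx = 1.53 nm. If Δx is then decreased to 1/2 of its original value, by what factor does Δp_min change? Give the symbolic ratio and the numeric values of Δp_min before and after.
Original Δp_min = 3.446 × 10^-26 kg·m/s; new Δp'_min = 6.893 × 10^-26 kg·m/s; ratio Δp'_min/Δp_min = 2.

From the uncertainty principle ΔxΔp ≥ ℏ/2, the minimum momentum uncertainty is Δp_min = ℏ/(2Δx).

Original (Δx = 1.53 nm = 1.530e-09 m):
Δp_min = (1.055e-34 J·s)/(2 × 1.530e-09 m) = 3.446e-26 kg·m/s

When Δx → (1/2)Δx:
Δp'_min = ℏ/(2 × (1/2)Δx) = 2 × ℏ/(2Δx) = 2 × Δp_min
Δp'_min = 2 × 3.446e-26 kg·m/s = 6.893e-26 kg·m/s

Since Δp_min ∝ 1/Δx, when Δx is decreased to 1/2 of its original value, Δp_min increases to 2 times its original value.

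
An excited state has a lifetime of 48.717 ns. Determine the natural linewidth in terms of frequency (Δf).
1.633 MHz

Using the energy-time uncertainty principle and E = hf:
ΔEΔt ≥ ℏ/2
hΔf·Δt ≥ ℏ/2

The minimum frequency uncertainty is:
Δf = ℏ/(2hτ) = 1/(4πτ)
Δf = 1/(4π × 4.872e-08 s)
Δf = 1.633e+06 Hz = 1.633 MHz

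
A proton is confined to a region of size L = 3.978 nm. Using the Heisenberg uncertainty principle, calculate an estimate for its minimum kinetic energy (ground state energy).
327.812 neV

Using the uncertainty principle to estimate ground state energy:

1. The position uncertainty is approximately the confinement size:
   Δx ≈ L = 3.978e-09 m

2. From ΔxΔp ≥ ℏ/2, the minimum momentum uncertainty is:
   Δp ≈ ℏ/(2L) = 1.326e-26 kg·m/s

3. The kinetic energy is approximately:
   KE ≈ (Δp)²/(2m) = (1.326e-26)²/(2 × 1.673e-27 kg)
   KE ≈ 5.252e-26 J = 327.812 neV

This is an order-of-magnitude estimate of the ground state energy.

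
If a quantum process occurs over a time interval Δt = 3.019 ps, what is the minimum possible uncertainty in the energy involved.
109.012 μeV

Using the energy-time uncertainty principle:
ΔEΔt ≥ ℏ/2

The minimum uncertainty in energy is:
ΔE_min = ℏ/(2Δt)
ΔE_min = (1.055e-34 J·s) / (2 × 3.019e-12 s)
ΔE_min = 1.747e-23 J = 109.012 μeV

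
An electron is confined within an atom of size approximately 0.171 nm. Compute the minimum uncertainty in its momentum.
3.084 × 10^-25 kg·m/s

Using the Heisenberg uncertainty principle:
ΔxΔp ≥ ℏ/2

With Δx ≈ L = 1.710e-10 m (the confinement size):
Δp_min = ℏ/(2Δx)
Δp_min = (1.055e-34 J·s) / (2 × 1.710e-10 m)
Δp_min = 3.084e-25 kg·m/s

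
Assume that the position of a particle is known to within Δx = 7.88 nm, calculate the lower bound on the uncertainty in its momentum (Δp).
6.691 × 10^-27 kg·m/s

Using the Heisenberg uncertainty principle:
ΔxΔp ≥ ℏ/2

The minimum uncertainty in momentum is:
Δp_min = ℏ/(2Δx)
Δp_min = (1.055e-34 J·s) / (2 × 7.880e-09 m)
Δp_min = 6.691e-27 kg·m/s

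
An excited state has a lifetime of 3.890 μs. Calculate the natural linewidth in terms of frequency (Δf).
20.457 kHz

Using the energy-time uncertainty principle and E = hf:
ΔEΔt ≥ ℏ/2
hΔf·Δt ≥ ℏ/2

The minimum frequency uncertainty is:
Δf = ℏ/(2hτ) = 1/(4πτ)
Δf = 1/(4π × 3.890e-06 s)
Δf = 2.046e+04 Hz = 20.457 kHz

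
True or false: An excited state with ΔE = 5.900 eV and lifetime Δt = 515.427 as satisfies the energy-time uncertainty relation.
Yes, it satisfies the uncertainty relation.

Calculate the product ΔEΔt:
ΔE = 5.900 eV = 9.453e-19 J
ΔEΔt = (9.453e-19 J) × (5.154e-16 s)
ΔEΔt = 4.872e-34 J·s

Compare to the minimum allowed value ℏ/2:
ℏ/2 = 5.273e-35 J·s

Since ΔEΔt = 4.872e-34 J·s ≥ 5.273e-35 J·s = ℏ/2,
this satisfies the uncertainty relation.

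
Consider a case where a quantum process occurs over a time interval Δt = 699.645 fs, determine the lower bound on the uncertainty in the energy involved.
470.390 μeV

Using the energy-time uncertainty principle:
ΔEΔt ≥ ℏ/2

The minimum uncertainty in energy is:
ΔE_min = ℏ/(2Δt)
ΔE_min = (1.055e-34 J·s) / (2 × 6.996e-13 s)
ΔE_min = 7.536e-23 J = 470.390 μeV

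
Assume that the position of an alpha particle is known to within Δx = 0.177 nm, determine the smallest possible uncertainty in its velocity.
44.833 m/s

Using the Heisenberg uncertainty principle and Δp = mΔv:
ΔxΔp ≥ ℏ/2
Δx(mΔv) ≥ ℏ/2

The minimum uncertainty in velocity is:
Δv_min = ℏ/(2mΔx)
Δv_min = (1.055e-34 J·s) / (2 × 6.645e-27 kg × 1.770e-10 m)
Δv_min = 4.483e+01 m/s = 44.833 m/s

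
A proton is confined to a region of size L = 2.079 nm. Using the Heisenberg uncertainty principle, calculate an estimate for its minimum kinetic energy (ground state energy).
1.200 μeV

Using the uncertainty principle to estimate ground state energy:

1. The position uncertainty is approximately the confinement size:
   Δx ≈ L = 2.079e-09 m

2. From ΔxΔp ≥ ℏ/2, the minimum momentum uncertainty is:
   Δp ≈ ℏ/(2L) = 2.536e-26 kg·m/s

3. The kinetic energy is approximately:
   KE ≈ (Δp)²/(2m) = (2.536e-26)²/(2 × 1.673e-27 kg)
   KE ≈ 1.923e-25 J = 1.200 μeV

This is an order-of-magnitude estimate of the ground state energy.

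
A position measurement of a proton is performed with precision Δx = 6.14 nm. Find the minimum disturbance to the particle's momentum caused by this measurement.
8.588 × 10^-27 kg·m/s

The uncertainty principle implies that measuring position disturbs momentum:
ΔxΔp ≥ ℏ/2

When we measure position with precision Δx, we necessarily introduce a momentum uncertainty:
Δp ≥ ℏ/(2Δx)
Δp_min = (1.055e-34 J·s) / (2 × 6.140e-09 m)
Δp_min = 8.588e-27 kg·m/s

The more precisely we measure position, the greater the momentum disturbance.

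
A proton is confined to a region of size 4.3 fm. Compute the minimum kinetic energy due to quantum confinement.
280.555 keV

Using the uncertainty principle:

1. Position uncertainty: Δx ≈ 4.300e-15 m
2. Minimum momentum uncertainty: Δp = ℏ/(2Δx) = 1.226e-20 kg·m/s
3. Minimum kinetic energy:
   KE = (Δp)²/(2m) = (1.226e-20)²/(2 × 1.673e-27 kg)
   KE = 4.495e-14 J = 280.555 keV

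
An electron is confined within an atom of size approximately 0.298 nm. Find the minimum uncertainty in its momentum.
1.769 × 10^-25 kg·m/s

Using the Heisenberg uncertainty principle:
ΔxΔp ≥ ℏ/2

With Δx ≈ L = 2.980e-10 m (the confinement size):
Δp_min = ℏ/(2Δx)
Δp_min = (1.055e-34 J·s) / (2 × 2.980e-10 m)
Δp_min = 1.769e-25 kg·m/s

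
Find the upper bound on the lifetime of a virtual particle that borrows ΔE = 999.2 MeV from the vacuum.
3.294 × 10^-25 s

Using the energy-time uncertainty principle:
ΔEΔt ≥ ℏ/2

For a virtual particle borrowing energy ΔE, the maximum lifetime is:
Δt_max = ℏ/(2ΔE)

Converting energy:
ΔE = 999.2 MeV = 1.601e-10 J

Δt_max = (1.055e-34 J·s) / (2 × 1.601e-10 J)
Δt_max = 3.294e-25 s = 3.294 × 10^-25 s

Virtual particles with higher borrowed energy exist for shorter times.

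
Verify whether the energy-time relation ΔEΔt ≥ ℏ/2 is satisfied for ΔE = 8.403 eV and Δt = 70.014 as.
Yes, it satisfies the uncertainty relation.

Calculate the product ΔEΔt:
ΔE = 8.403 eV = 1.346e-18 J
ΔEΔt = (1.346e-18 J) × (7.001e-17 s)
ΔEΔt = 9.426e-35 J·s

Compare to the minimum allowed value ℏ/2:
ℏ/2 = 5.273e-35 J·s

Since ΔEΔt = 9.426e-35 J·s ≥ 5.273e-35 J·s = ℏ/2,
this satisfies the uncertainty relation.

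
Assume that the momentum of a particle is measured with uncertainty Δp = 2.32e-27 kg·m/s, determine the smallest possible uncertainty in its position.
22.728 nm

Using the Heisenberg uncertainty principle:
ΔxΔp ≥ ℏ/2

The minimum uncertainty in position is:
Δx_min = ℏ/(2Δp)
Δx_min = (1.055e-34 J·s) / (2 × 2.320e-27 kg·m/s)
Δx_min = 2.273e-08 m = 22.728 nm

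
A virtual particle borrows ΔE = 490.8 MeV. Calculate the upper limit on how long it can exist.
6.706 × 10^-25 s

Using the energy-time uncertainty principle:
ΔEΔt ≥ ℏ/2

For a virtual particle borrowing energy ΔE, the maximum lifetime is:
Δt_max = ℏ/(2ΔE)

Converting energy:
ΔE = 490.8 MeV = 7.863e-11 J

Δt_max = (1.055e-34 J·s) / (2 × 7.863e-11 J)
Δt_max = 6.706e-25 s = 6.706 × 10^-25 s

Virtual particles with higher borrowed energy exist for shorter times.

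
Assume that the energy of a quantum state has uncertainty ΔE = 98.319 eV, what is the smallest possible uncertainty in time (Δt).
3.347 as

Using the energy-time uncertainty principle:
ΔEΔt ≥ ℏ/2

The minimum uncertainty in time is:
Δt_min = ℏ/(2ΔE)
Δt_min = (1.055e-34 J·s) / (2 × 1.575e-17 J)
Δt_min = 3.347e-18 s = 3.347 as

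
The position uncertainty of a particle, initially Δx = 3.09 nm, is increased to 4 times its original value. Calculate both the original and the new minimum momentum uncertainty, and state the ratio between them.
Original Δp_min = 1.706 × 10^-26 kg·m/s; new Δp'_min = 4.266 × 10^-27 kg·m/s; ratio Δp'_min/Δp_min = 1/4.

From the uncertainty principle ΔxΔp ≥ ℏ/2, the minimum momentum uncertainty is Δp_min = ℏ/(2Δx).

Original (Δx = 3.09 nm = 3.090e-09 m):
Δp_min = (1.055e-34 J·s)/(2 × 3.090e-09 m) = 1.706e-26 kg·m/s

When Δx → 4Δx:
Δp'_min = ℏ/(2 × 4Δx) = (1/4) × ℏ/(2Δx) = (1/4) × Δp_min
Δp'_min = 1/4 × 1.706e-26 kg·m/s = 4.266e-27 kg·m/s

Since Δp_min ∝ 1/Δx, when Δx is increased to 4 times its original value, Δp_min decreases to 1/4 of its original value.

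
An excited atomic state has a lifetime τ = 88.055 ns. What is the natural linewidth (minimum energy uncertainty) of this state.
3.738 neV

Using the energy-time uncertainty principle:
ΔEΔt ≥ ℏ/2

The lifetime τ represents the time uncertainty Δt.
The natural linewidth (minimum energy uncertainty) is:

ΔE = ℏ/(2τ)
ΔE = (1.055e-34 J·s) / (2 × 8.806e-08 s)
ΔE = 5.988e-28 J = 3.738 neV

This natural linewidth limits the precision of spectroscopic measurements.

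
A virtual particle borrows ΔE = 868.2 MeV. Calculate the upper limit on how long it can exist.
3.791 × 10^-25 s

Using the energy-time uncertainty principle:
ΔEΔt ≥ ℏ/2

For a virtual particle borrowing energy ΔE, the maximum lifetime is:
Δt_max = ℏ/(2ΔE)

Converting energy:
ΔE = 868.2 MeV = 1.391e-10 J

Δt_max = (1.055e-34 J·s) / (2 × 1.391e-10 J)
Δt_max = 3.791e-25 s = 3.791 × 10^-25 s

Virtual particles with higher borrowed energy exist for shorter times.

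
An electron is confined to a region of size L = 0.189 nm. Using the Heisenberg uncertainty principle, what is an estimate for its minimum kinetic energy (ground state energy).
266.649 meV

Using the uncertainty principle to estimate ground state energy:

1. The position uncertainty is approximately the confinement size:
   Δx ≈ L = 1.890e-10 m

2. From ΔxΔp ≥ ℏ/2, the minimum momentum uncertainty is:
   Δp ≈ ℏ/(2L) = 2.790e-25 kg·m/s

3. The kinetic energy is approximately:
   KE ≈ (Δp)²/(2m) = (2.790e-25)²/(2 × 9.109e-31 kg)
   KE ≈ 4.272e-20 J = 266.649 meV

This is an order-of-magnitude estimate of the ground state energy.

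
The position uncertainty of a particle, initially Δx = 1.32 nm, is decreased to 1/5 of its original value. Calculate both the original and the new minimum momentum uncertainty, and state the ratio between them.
Original Δp_min = 3.995 × 10^-26 kg·m/s; new Δp'_min = 1.997 × 10^-25 kg·m/s; ratio Δp'_min/Δp_min = 5.

From the uncertainty principle ΔxΔp ≥ ℏ/2, the minimum momentum uncertainty is Δp_min = ℏ/(2Δx).

Original (Δx = 1.32 nm = 1.320e-09 m):
Δp_min = (1.055e-34 J·s)/(2 × 1.320e-09 m) = 3.995e-26 kg·m/s

When Δx → (1/5)Δx:
Δp'_min = ℏ/(2 × (1/5)Δx) = 5 × ℏ/(2Δx) = 5 × Δp_min
Δp'_min = 5 × 3.995e-26 kg·m/s = 1.997e-25 kg·m/s

Since Δp_min ∝ 1/Δx, when Δx is decreased to 1/5 of its original value, Δp_min increases to 5 times its original value.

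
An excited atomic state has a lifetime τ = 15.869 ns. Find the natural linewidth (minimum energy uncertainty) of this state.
20.739 neV

Using the energy-time uncertainty principle:
ΔEΔt ≥ ℏ/2

The lifetime τ represents the time uncertainty Δt.
The natural linewidth (minimum energy uncertainty) is:

ΔE = ℏ/(2τ)
ΔE = (1.055e-34 J·s) / (2 × 1.587e-08 s)
ΔE = 3.323e-27 J = 20.739 neV

This natural linewidth limits the precision of spectroscopic measurements.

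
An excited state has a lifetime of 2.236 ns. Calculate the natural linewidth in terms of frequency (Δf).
35.589 MHz

Using the energy-time uncertainty principle and E = hf:
ΔEΔt ≥ ℏ/2
hΔf·Δt ≥ ℏ/2

The minimum frequency uncertainty is:
Δf = ℏ/(2hτ) = 1/(4πτ)
Δf = 1/(4π × 2.236e-09 s)
Δf = 3.559e+07 Hz = 35.589 MHz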